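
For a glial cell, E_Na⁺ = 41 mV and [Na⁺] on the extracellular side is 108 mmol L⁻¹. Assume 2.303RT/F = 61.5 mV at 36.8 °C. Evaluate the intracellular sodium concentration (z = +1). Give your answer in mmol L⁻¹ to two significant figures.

Nernst: E = (61.5/1) · log₁₀([out]/[in]), so log₁₀([out]/[in]) = 41.0 × 1 / 61.5 = 0.6667.
[out]/[in] = 10^(0.6667) = 4.642.
[in] = 108 / 4.642 = 23.27 mmol L⁻¹.

23 mmol L⁻¹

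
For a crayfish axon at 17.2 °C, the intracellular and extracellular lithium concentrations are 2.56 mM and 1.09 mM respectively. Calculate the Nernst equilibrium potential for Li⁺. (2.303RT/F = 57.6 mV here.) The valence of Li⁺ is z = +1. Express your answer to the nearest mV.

-21 mV

E = (57.6/z) · log₁₀([Li⁺]_out/[Li⁺]_in) with z = +1.
= (57.6/1) · log₁₀(1.09/2.56) = 57.60 · log₁₀(0.4258)
= 57.60 · (-0.3708) = -21.36 mV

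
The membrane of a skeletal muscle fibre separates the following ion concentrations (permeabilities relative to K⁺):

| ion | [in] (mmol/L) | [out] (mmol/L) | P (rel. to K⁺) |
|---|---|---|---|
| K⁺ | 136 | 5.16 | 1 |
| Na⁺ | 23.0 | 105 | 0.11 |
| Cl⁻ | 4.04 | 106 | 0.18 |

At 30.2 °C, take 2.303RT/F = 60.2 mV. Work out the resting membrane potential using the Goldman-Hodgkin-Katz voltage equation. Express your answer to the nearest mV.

-58 mV

Vm = 60.2 · log₁₀[(Σ P·[cation]ₒ + Σ P·[anion]ᵢ) / (Σ P·[cation]ᵢ + Σ P·[anion]ₒ)]
Numerator = 1×5.16 + 0.11×105 + 0.18×4.04 = 17.44
Denominator = 1×136 + 0.11×23.0 + 0.18×106 = 157.6
Vm = 60.2 · log₁₀(0.11064) = 60.2 × (-0.9561) = -57.56 mV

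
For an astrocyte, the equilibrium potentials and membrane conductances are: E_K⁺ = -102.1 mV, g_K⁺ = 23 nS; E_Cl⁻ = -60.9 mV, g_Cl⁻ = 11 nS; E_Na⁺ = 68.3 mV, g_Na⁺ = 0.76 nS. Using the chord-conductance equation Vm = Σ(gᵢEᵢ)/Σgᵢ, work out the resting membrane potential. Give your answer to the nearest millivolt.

-85 mV

Σ gᵢEᵢ = 23·(-102.1) + 11·(-60.9) + 0.76·(68.3) = -2966.29
Σ gᵢ = 23 + 11 + 0.76 = 34.76
Vm = -2966.29 / 34.76 = -85.34 mV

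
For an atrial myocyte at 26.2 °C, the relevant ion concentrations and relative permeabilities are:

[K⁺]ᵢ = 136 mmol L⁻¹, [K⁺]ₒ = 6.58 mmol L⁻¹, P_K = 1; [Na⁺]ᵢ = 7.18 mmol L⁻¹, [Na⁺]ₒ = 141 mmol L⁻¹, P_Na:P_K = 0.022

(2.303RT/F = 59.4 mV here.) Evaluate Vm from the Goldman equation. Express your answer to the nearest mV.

Vm = 59.4 · log₁₀[(Σ P·[cation]ₒ + Σ P·[anion]ᵢ) / (Σ P·[cation]ᵢ + Σ P·[anion]ₒ)]
Numerator = 1×6.58 + 0.022×141 = 9.682
Denominator = 1×136 + 0.022×7.18 = 136.2
Vm = 59.4 · log₁₀(0.071109) = 59.4 × (-1.1481) = -68.20 mV

-68 mV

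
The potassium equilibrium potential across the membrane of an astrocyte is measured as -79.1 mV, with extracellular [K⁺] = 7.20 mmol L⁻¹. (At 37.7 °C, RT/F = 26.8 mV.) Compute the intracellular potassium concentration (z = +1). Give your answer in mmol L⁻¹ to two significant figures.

140 mmol L⁻¹

Nernst: E = (26.8/1) · ln([out]/[in]), so ln([out]/[in]) = -79.1 × 1 / 26.8 = -2.9515.
[out]/[in] = e^(-2.9515) = 0.05226.
[in] = 7.20 / 0.05226 = 137.8 mmol L⁻¹.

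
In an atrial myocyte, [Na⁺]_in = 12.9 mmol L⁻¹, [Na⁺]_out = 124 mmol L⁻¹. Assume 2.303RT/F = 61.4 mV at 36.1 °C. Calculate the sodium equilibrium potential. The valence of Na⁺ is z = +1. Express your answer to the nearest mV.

60 mV

E = (61.4/z) · log₁₀([Na⁺]_out/[Na⁺]_in) with z = +1.
= (61.4/1) · log₁₀(124/12.9) = 61.40 · log₁₀(9.612)
= 61.40 · (0.9828) = 60.35 mV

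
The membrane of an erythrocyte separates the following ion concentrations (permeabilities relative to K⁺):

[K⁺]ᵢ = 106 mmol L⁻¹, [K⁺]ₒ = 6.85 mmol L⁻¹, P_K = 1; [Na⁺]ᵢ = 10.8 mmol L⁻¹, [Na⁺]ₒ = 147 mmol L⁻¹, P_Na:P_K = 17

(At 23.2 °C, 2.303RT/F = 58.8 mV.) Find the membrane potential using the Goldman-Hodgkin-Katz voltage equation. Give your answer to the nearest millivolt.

55 mV

Vm = 58.8 · log₁₀[(Σ P·[cation]ₒ + Σ P·[anion]ᵢ) / (Σ P·[cation]ᵢ + Σ P·[anion]ₒ)]
Numerator = 1×6.85 + 17×147 = 2506
Denominator = 1×106 + 17×10.8 = 289.6
Vm = 58.8 · log₁₀(8.6528) = 58.8 × (0.9372) = 55.10 mV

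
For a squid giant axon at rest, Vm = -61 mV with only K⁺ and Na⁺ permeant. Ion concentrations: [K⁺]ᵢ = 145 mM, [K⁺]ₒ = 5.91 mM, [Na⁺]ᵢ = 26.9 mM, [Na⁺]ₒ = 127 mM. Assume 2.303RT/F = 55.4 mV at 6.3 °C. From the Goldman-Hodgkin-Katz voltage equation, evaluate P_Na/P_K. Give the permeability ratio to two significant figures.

0.045

Let α = P_Na/P_K. GHK: Vm = 55.4·log₁₀[(Kₒ + α·Naₒ)/(Kᵢ + α·Naᵢ)].
10^(Vm/55.4) = 10^(-61.0/55.4) = 0.079235
So 0.079235·(Kᵢ + α·Naᵢ) = Kₒ + α·Naₒ → α = (0.079235·145.0 − 5.91) / (127.0 − 0.079235·26.9)
α = (11.49 − 5.91) / (127.0 − 2.131) = 5.579/124.9 = 0.04468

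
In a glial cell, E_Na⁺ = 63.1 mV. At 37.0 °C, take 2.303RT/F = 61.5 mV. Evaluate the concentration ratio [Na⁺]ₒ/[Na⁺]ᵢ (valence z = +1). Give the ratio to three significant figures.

log₁₀([out]/[in]) = E·z/(61.5) = 63.1 × 1 / 61.5 = 1.0260
[out]/[in] = 10^(1.0260) = 10.62

10.6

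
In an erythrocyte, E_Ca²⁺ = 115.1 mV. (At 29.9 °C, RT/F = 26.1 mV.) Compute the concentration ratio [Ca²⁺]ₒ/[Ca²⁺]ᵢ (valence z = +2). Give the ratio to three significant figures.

6770

ln([out]/[in]) = E·z/(26.1) = 115.1 × 2 / 26.1 = 8.8199
[out]/[in] = e^(8.8199) = 6768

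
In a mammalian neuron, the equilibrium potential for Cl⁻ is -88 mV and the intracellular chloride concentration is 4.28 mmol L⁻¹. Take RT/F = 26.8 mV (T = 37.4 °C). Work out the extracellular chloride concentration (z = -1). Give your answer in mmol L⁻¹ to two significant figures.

110 mmol L⁻¹

Nernst: E = (26.8/-1) · ln([out]/[in]), so ln([out]/[in]) = -88.0 × -1 / 26.8 = 3.2836.
[out]/[in] = e^(3.2836) = 26.67.
[out] = 26.67 × 4.28 = 114.2 mmol L⁻¹.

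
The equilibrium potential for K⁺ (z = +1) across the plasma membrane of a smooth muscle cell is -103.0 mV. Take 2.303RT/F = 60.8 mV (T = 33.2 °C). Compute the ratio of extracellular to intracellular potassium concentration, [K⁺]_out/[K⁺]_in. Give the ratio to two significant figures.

log₁₀([out]/[in]) = E·z/(60.8) = -103.0 × 1 / 60.8 = -1.6941
[out]/[in] = 10^(-1.6941) = 0.02023

0.020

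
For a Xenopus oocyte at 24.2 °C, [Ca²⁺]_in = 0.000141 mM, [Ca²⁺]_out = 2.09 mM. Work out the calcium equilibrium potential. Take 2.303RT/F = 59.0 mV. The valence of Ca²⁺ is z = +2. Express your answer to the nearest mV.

123 mV

E = (59.0/z) · log₁₀([Ca²⁺]_out/[Ca²⁺]_in) with z = +2.
= (59.0/2) · log₁₀(2.09/0.000141) = 29.50 · log₁₀(1.482e+04)
= 29.50 · (4.1709) = 123.04 mV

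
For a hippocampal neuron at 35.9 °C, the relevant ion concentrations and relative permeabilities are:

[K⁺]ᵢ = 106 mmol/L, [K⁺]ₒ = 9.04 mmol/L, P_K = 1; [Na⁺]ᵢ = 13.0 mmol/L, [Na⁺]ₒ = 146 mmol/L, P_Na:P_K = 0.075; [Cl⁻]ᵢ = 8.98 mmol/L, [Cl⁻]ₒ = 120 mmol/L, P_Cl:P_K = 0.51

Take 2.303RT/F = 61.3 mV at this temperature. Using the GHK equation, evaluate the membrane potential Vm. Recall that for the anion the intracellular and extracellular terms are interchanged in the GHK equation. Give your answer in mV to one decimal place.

-51.2 mV

Vm = 61.3 · log₁₀[(Σ P·[cation]ₒ + Σ P·[anion]ᵢ) / (Σ P·[cation]ᵢ + Σ P·[anion]ₒ)]
Numerator = 1×9.04 + 0.075×146 + 0.51×8.98 = 24.57
Denominator = 1×106 + 0.075×13.0 + 0.51×120 = 168.2
Vm = 61.3 · log₁₀(0.1461) = 61.3 × (-0.8354) = -51.21 mV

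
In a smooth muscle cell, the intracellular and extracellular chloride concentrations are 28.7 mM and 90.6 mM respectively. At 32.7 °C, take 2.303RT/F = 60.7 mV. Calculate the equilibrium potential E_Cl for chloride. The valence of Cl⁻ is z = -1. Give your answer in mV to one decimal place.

E = (60.7/z) · log₁₀([Cl⁻]_out/[Cl⁻]_in) with z = -1.
For an anion, dividing by z = -1 reverses the sign.
= (60.7/-1) · log₁₀(90.6/28.7) = -60.70 · log₁₀(3.157)
= -60.70 · (0.4992) = -30.30 mV

-30.3 mV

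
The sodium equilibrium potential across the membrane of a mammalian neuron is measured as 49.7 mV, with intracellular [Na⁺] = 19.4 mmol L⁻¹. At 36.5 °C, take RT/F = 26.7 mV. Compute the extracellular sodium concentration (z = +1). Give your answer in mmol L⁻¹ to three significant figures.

125 mmol L⁻¹

Nernst: E = (26.7/1) · ln([out]/[in]), so ln([out]/[in]) = 49.7 × 1 / 26.7 = 1.8614.
[out]/[in] = e^(1.8614) = 6.433.
[out] = 6.433 × 19.4 = 124.8 mmol L⁻¹.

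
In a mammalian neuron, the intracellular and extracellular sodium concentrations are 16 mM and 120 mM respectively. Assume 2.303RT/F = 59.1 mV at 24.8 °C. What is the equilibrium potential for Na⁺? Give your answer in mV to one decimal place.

E = (59.1/z) · log₁₀([Na⁺]_out/[Na⁺]_in) with z = +1.
= (59.1/1) · log₁₀(120/16) = 59.10 · log₁₀(7.5)
= 59.10 · (0.8751) = 51.72 mV

51.7 mV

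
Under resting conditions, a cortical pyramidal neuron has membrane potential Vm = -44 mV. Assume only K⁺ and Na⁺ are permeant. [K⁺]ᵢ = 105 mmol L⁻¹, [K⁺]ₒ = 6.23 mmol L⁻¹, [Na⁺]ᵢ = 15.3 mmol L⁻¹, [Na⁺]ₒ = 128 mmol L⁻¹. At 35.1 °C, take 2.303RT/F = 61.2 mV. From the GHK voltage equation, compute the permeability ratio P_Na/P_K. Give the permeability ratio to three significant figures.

0.111

Let α = P_Na/P_K. GHK: Vm = 61.2·log₁₀[(Kₒ + α·Naₒ)/(Kᵢ + α·Naᵢ)].
10^(Vm/61.2) = 10^(-44.0/61.2) = 0.19101
So 0.19101·(Kᵢ + α·Naᵢ) = Kₒ + α·Naₒ → α = (0.19101·105.0 − 6.23) / (128.0 − 0.19101·15.3)
α = (20.06 − 6.23) / (128.0 − 2.922) = 13.83/125.1 = 0.1105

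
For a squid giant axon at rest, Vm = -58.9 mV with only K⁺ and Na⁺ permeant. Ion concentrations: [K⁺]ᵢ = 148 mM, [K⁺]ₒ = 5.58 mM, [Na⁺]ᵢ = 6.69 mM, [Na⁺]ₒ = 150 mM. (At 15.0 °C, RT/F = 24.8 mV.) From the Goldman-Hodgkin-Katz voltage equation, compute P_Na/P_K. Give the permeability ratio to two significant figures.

0.055

Let α = P_Na/P_K. GHK: Vm = 24.8·ln[(Kₒ + α·Naₒ)/(Kᵢ + α·Naᵢ)].
e^(Vm/24.8) = e^(-58.9/24.8) = 0.093014
So 0.093014·(Kᵢ + α·Naᵢ) = Kₒ + α·Naₒ → α = (0.093014·148.0 − 5.58) / (150.0 − 0.093014·6.69)
α = (13.77 − 5.58) / (150.0 − 0.6223) = 8.186/149.4 = 0.0548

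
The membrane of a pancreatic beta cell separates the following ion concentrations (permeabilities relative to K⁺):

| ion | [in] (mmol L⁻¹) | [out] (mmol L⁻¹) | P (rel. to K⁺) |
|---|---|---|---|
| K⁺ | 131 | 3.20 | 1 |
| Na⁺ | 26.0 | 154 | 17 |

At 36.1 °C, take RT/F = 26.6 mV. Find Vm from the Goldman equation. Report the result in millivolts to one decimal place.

Vm = 26.6 · ln[(Σ P·[cation]ₒ + Σ P·[anion]ᵢ) / (Σ P·[cation]ᵢ + Σ P·[anion]ₒ)]
Numerator = 1×3.20 + 17×154 = 2621
Denominator = 1×131 + 17×26.0 = 573
Vm = 26.6 · ln(4.5745) = 26.6 × (1.5205) = 40.45 mV

40.4 mV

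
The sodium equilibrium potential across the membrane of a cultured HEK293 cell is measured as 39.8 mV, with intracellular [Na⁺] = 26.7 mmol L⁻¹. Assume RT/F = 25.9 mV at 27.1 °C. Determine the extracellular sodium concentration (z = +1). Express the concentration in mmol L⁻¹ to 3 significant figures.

Nernst: E = (25.9/1) · ln([out]/[in]), so ln([out]/[in]) = 39.8 × 1 / 25.9 = 1.5367.
[out]/[in] = e^(1.5367) = 4.649.
[out] = 4.649 × 26.7 = 124.1 mmol L⁻¹.

124 mmol L⁻¹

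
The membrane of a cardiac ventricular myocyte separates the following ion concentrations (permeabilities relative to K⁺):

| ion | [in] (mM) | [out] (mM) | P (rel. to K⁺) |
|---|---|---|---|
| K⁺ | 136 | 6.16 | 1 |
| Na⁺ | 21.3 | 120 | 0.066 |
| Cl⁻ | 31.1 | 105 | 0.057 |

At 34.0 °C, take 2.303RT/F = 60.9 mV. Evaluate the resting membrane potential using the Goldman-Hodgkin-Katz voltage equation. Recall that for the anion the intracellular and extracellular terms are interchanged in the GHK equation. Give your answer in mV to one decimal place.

Vm = 60.9 · log₁₀[(Σ P·[cation]ₒ + Σ P·[anion]ᵢ) / (Σ P·[cation]ᵢ + Σ P·[anion]ₒ)]
Numerator = 1×6.16 + 0.066×120 + 0.057×31.1 = 15.85
Denominator = 1×136 + 0.066×21.3 + 0.057×105 = 143.4
Vm = 60.9 · log₁₀(0.11056) = 60.9 × (-0.9564) = -58.25 mV

-58.2 mV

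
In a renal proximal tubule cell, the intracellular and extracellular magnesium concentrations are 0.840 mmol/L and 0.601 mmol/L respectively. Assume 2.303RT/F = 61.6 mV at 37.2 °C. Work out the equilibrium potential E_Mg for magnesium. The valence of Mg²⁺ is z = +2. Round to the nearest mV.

E = (61.6/z) · log₁₀([Mg²⁺]_out/[Mg²⁺]_in) with z = +2.
= (61.6/2) · log₁₀(0.601/0.840) = 30.80 · log₁₀(0.7155)
= 30.80 · (-0.1454) = -4.48 mV

-4 mV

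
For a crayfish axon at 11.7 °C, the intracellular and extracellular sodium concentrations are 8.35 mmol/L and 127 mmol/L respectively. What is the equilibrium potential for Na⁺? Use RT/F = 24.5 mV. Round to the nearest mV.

67 mV

E = (24.5/z) · ln([Na⁺]_out/[Na⁺]_in) with z = +1.
= (24.5/1) · ln(127/8.35) = 24.50 · ln(15.21)
= 24.50 · (2.7219) = 66.69 mV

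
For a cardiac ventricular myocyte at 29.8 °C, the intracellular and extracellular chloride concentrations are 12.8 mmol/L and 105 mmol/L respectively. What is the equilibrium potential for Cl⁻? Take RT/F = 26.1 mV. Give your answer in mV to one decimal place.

E = (26.1/z) · ln([Cl⁻]_out/[Cl⁻]_in) with z = -1.
For an anion, dividing by z = -1 reverses the sign.
= (26.1/-1) · ln(105/12.8) = -26.10 · ln(8.203)
= -26.10 · (2.1045) = -54.93 mV

-54.9 mV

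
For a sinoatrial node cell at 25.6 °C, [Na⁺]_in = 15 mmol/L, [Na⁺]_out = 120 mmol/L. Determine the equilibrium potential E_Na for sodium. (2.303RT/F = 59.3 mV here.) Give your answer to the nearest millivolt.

54 mV

E = (59.3/z) · log₁₀([Na⁺]_out/[Na⁺]_in) with z = +1.
= (59.3/1) · log₁₀(120/15) = 59.30 · log₁₀(8)
= 59.30 · (0.9031) = 53.55 mV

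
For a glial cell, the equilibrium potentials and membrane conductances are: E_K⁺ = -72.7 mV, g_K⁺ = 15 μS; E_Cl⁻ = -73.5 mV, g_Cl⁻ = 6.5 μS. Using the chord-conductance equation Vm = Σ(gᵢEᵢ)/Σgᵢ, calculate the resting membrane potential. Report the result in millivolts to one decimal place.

Σ gᵢEᵢ = 15·(-72.7) + 6.5·(-73.5) = -1568.25
Σ gᵢ = 15 + 6.5 = 21.5
Vm = -1568.25 / 21.5 = -72.94 mV

-72.9 mV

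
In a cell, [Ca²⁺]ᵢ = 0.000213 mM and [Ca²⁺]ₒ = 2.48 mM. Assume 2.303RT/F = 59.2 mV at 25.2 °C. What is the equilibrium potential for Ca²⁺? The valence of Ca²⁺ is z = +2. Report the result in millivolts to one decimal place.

E = (59.2/z) · log₁₀([Ca²⁺]_out/[Ca²⁺]_in) with z = +2.
= (59.2/2) · log₁₀(2.48/0.000213) = 29.60 · log₁₀(1.164e+04)
= 29.60 · (4.0661) = 120.36 mV

120.4 mV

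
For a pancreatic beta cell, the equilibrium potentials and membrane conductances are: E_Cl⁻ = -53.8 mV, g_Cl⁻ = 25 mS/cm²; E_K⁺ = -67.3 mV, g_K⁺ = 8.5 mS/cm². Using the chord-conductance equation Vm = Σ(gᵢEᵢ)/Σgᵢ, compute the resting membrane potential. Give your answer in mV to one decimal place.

Σ gᵢEᵢ = 25·(-53.8) + 8.5·(-67.3) = -1917.05
Σ gᵢ = 25 + 8.5 = 33.5
Vm = -1917.05 / 33.5 = -57.23 mV

-57.2 mV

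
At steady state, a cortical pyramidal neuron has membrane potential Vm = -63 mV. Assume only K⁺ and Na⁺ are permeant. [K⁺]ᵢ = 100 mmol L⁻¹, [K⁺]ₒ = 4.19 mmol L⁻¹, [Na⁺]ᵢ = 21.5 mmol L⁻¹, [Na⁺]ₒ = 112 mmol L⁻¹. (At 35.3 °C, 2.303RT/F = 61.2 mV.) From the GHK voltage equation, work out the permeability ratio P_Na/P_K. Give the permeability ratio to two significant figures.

Let α = P_Na/P_K. GHK: Vm = 61.2·log₁₀[(Kₒ + α·Naₒ)/(Kᵢ + α·Naᵢ)].
10^(Vm/61.2) = 10^(-63.0/61.2) = 0.093452
So 0.093452·(Kᵢ + α·Naᵢ) = Kₒ + α·Naₒ → α = (0.093452·100.0 − 4.19) / (112.0 − 0.093452·21.5)
α = (9.345 − 4.19) / (112.0 − 2.009) = 5.155/110 = 0.04687

0.047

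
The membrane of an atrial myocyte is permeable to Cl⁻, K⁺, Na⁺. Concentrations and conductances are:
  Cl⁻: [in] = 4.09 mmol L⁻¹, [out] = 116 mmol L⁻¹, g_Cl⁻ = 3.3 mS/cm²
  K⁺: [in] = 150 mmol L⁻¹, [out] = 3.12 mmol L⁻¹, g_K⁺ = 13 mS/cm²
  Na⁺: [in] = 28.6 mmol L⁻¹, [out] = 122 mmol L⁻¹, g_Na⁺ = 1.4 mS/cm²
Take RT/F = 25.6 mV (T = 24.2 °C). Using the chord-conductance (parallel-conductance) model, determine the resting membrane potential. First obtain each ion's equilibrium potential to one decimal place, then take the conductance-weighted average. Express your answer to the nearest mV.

E_Cl⁻ = (25.6/-1)·ln(116/4.09) = -85.6 mV
E_K⁺ = (25.6/1)·ln(3.12/150) = -99.1 mV
E_Na⁺ = (25.6/1)·ln(122/28.6) = 37.1 mV
Vm = (Σ gᵢEᵢ)/(Σ gᵢ) = (3.3·-85.6 + 13·-99.1 + 1.4·37.1) / (3.3 + 13 + 1.4)
= -1518.84 / 17.7 = -85.81 mV

-86 mV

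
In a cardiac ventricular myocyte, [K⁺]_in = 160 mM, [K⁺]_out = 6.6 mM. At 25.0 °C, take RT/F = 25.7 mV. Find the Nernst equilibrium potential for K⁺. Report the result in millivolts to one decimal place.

-81.9 mV

E = (25.7/z) · ln([K⁺]_out/[K⁺]_in) with z = +1.
= (25.7/1) · ln(6.6/160) = 25.70 · ln(0.04125)
= 25.70 · (-3.1881) = -81.93 mV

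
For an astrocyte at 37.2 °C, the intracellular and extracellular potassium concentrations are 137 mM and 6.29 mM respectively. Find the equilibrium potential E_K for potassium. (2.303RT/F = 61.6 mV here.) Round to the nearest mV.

E = (61.6/z) · log₁₀([K⁺]_out/[K⁺]_in) with z = +1.
= (61.6/1) · log₁₀(6.29/137) = 61.60 · log₁₀(0.04591)
= 61.60 · (-1.3381) = -82.43 mV

-82 mV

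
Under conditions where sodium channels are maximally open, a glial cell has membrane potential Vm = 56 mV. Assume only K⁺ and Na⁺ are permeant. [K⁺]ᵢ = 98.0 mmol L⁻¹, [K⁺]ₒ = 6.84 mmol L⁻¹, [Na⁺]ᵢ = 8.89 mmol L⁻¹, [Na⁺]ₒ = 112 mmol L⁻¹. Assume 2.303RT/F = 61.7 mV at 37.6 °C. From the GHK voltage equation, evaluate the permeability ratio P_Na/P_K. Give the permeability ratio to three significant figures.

19.6

Let α = P_Na/P_K. GHK: Vm = 61.7·log₁₀[(Kₒ + α·Naₒ)/(Kᵢ + α·Naᵢ)].
10^(Vm/61.7) = 10^(56.0/61.7) = 8.0838
So 8.0838·(Kᵢ + α·Naᵢ) = Kₒ + α·Naₒ → α = (8.0838·98.0 − 6.84) / (112.0 − 8.0838·8.89)
α = (792.2 − 6.84) / (112.0 − 71.87) = 785.4/40.13 = 19.57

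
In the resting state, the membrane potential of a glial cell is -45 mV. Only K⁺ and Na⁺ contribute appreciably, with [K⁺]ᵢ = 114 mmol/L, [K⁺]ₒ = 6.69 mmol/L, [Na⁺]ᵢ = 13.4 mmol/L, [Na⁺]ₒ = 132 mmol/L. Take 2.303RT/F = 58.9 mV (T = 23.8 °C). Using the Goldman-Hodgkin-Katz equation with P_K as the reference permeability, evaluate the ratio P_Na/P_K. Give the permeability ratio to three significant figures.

0.0998

Let α = P_Na/P_K. GHK: Vm = 58.9·log₁₀[(Kₒ + α·Naₒ)/(Kᵢ + α·Naᵢ)].
10^(Vm/58.9) = 10^(-45.0/58.9) = 0.17218
So 0.17218·(Kᵢ + α·Naᵢ) = Kₒ + α·Naₒ → α = (0.17218·114.0 − 6.69) / (132.0 − 0.17218·13.4)
α = (19.63 − 6.69) / (132.0 − 2.307) = 12.94/129.7 = 0.09977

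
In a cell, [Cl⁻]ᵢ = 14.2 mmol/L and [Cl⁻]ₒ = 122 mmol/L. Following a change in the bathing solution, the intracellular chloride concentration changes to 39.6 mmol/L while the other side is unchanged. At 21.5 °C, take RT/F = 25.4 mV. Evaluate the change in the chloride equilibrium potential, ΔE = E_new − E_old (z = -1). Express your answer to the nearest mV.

E_old = (25.4/-1)·ln(122/14.2) = -54.63 mV
E_new = (25.4/-1)·ln(122/39.6) = -28.58 mV
ΔE = -28.58 − (-54.63) = 26.05 mV

26 mV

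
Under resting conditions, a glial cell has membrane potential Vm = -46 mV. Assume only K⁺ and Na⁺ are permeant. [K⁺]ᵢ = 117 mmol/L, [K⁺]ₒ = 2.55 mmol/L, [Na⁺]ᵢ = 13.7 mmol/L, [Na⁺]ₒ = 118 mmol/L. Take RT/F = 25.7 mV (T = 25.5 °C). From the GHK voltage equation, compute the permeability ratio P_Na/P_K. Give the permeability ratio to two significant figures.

0.15

Let α = P_Na/P_K. GHK: Vm = 25.7·ln[(Kₒ + α·Naₒ)/(Kᵢ + α·Naᵢ)].
e^(Vm/25.7) = e^(-46.0/25.7) = 0.16698
So 0.16698·(Kᵢ + α·Naᵢ) = Kₒ + α·Naₒ → α = (0.16698·117.0 − 2.55) / (118.0 − 0.16698·13.7)
α = (19.54 − 2.55) / (118.0 − 2.288) = 16.99/115.7 = 0.1468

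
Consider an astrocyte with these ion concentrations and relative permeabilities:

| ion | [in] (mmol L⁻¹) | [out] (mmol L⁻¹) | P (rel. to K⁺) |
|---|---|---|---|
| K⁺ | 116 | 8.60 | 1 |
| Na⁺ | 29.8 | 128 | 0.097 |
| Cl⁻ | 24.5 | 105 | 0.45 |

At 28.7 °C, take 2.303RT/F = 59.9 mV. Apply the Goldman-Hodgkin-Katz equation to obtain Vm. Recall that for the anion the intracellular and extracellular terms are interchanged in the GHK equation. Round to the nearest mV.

-43 mV

Vm = 59.9 · log₁₀[(Σ P·[cation]ₒ + Σ P·[anion]ᵢ) / (Σ P·[cation]ᵢ + Σ P·[anion]ₒ)]
Numerator = 1×8.60 + 0.097×128 + 0.45×24.5 = 32.04
Denominator = 1×116 + 0.097×29.8 + 0.45×105 = 166.1
Vm = 59.9 · log₁₀(0.19285) = 59.9 × (-0.7148) = -42.81 mV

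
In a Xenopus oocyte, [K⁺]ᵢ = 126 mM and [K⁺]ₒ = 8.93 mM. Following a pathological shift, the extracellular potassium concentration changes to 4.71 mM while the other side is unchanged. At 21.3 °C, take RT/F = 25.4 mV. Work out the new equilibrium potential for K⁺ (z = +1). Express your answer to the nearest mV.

After the shift: [K⁺]_out = 4.71, [K⁺]_in = 126 mM.
E_new = (25.4/1)·ln(4.71/126) = 25.40 · (-3.2866) = -83.48 mV

-83 mV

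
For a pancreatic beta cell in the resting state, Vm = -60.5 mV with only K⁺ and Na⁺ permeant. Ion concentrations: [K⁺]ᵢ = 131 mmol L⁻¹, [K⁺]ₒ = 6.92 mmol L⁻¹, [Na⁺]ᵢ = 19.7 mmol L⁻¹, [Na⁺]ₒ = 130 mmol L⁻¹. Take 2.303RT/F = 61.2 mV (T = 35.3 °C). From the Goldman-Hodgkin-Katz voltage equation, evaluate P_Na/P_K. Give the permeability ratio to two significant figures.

Let α = P_Na/P_K. GHK: Vm = 61.2·log₁₀[(Kₒ + α·Naₒ)/(Kᵢ + α·Naᵢ)].
10^(Vm/61.2) = 10^(-60.5/61.2) = 0.10267
So 0.10267·(Kᵢ + α·Naᵢ) = Kₒ + α·Naₒ → α = (0.10267·131.0 − 6.92) / (130.0 − 0.10267·19.7)
α = (13.45 − 6.92) / (130.0 − 2.023) = 6.53/128 = 0.05102

0.051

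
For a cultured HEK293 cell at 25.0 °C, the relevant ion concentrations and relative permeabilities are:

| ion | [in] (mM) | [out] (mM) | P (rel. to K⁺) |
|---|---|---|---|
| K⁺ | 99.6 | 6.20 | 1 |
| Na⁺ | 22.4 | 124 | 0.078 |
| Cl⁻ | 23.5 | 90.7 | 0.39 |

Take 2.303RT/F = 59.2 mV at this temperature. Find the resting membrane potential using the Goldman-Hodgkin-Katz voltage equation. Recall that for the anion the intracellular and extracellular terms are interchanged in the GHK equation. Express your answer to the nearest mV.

Vm = 59.2 · log₁₀[(Σ P·[cation]ₒ + Σ P·[anion]ᵢ) / (Σ P·[cation]ᵢ + Σ P·[anion]ₒ)]
Numerator = 1×6.20 + 0.078×124 + 0.39×23.5 = 25.04
Denominator = 1×99.6 + 0.078×22.4 + 0.39×90.7 = 136.7
Vm = 59.2 · log₁₀(0.18313) = 59.2 × (-0.7373) = -43.65 mV

-44 mV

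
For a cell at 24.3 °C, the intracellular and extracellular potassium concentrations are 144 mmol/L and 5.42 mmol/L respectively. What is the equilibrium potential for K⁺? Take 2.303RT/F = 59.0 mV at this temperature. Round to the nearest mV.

E = (59.0/z) · log₁₀([K⁺]_out/[K⁺]_in) with z = +1.
= (59.0/1) · log₁₀(5.42/144) = 59.00 · log₁₀(0.03764)
= 59.00 · (-1.4244) = -84.04 mV

-84 mV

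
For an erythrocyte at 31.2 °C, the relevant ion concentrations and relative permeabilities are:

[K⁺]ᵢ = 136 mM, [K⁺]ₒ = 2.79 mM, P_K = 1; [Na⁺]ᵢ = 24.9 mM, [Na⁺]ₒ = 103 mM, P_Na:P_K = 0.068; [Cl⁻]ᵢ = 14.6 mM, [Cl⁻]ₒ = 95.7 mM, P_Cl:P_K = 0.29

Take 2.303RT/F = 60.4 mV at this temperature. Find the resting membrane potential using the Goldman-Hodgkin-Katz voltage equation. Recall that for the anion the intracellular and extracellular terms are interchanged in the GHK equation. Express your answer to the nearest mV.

-65 mV

Vm = 60.4 · log₁₀[(Σ P·[cation]ₒ + Σ P·[anion]ᵢ) / (Σ P·[cation]ᵢ + Σ P·[anion]ₒ)]
Numerator = 1×2.79 + 0.068×103 + 0.29×14.6 = 14.03
Denominator = 1×136 + 0.068×24.9 + 0.29×95.7 = 165.4
Vm = 60.4 · log₁₀(0.084789) = 60.4 × (-1.0717) = -64.73 mV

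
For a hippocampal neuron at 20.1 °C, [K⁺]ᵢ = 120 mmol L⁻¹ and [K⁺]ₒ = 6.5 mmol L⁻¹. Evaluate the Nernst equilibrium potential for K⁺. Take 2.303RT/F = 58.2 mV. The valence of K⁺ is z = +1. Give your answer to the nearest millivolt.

-74 mV

E = (58.2/z) · log₁₀([K⁺]_out/[K⁺]_in) with z = +1.
= (58.2/1) · log₁₀(6.5/120) = 58.20 · log₁₀(0.05417)
= 58.20 · (-1.2663) = -73.70 mV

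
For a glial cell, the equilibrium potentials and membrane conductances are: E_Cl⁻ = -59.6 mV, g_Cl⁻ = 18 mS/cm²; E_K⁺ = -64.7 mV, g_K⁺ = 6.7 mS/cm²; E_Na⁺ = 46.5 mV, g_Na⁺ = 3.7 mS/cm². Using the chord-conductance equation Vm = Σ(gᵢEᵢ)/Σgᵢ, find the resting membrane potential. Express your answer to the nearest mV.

Σ gᵢEᵢ = 18·(-59.6) + 6.7·(-64.7) + 3.7·(46.5) = -1334.24
Σ gᵢ = 18 + 6.7 + 3.7 = 28.4
Vm = -1334.24 / 28.4 = -46.98 mV

-47 mV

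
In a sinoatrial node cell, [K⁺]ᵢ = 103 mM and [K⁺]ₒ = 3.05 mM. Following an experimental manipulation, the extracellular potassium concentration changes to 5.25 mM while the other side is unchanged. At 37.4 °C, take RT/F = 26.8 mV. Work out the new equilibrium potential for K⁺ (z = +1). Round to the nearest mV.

-80 mV

After the shift: [K⁺]_out = 5.25, [K⁺]_in = 103 mM.
E_new = (26.8/1)·ln(5.25/103) = 26.80 · (-2.9765) = -79.77 mV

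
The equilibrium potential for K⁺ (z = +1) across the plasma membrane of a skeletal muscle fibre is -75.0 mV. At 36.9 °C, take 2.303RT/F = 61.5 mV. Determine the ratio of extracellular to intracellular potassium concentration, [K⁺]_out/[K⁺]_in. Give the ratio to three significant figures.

0.0603

log₁₀([out]/[in]) = E·z/(61.5) = -75.0 × 1 / 61.5 = -1.2195
[out]/[in] = 10^(-1.2195) = 0.06032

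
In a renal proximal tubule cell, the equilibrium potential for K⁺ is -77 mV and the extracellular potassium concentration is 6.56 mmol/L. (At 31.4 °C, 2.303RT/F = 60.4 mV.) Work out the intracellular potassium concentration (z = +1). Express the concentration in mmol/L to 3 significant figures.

124 mmol/L

Nernst: E = (60.4/1) · log₁₀([out]/[in]), so log₁₀([out]/[in]) = -77.0 × 1 / 60.4 = -1.2748.
[out]/[in] = 10^(-1.2748) = 0.05311.
[in] = 6.56 / 0.05311 = 123.5 mmol/L.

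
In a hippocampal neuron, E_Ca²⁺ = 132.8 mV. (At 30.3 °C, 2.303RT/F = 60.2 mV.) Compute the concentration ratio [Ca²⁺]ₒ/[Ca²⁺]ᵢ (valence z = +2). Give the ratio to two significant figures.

log₁₀([out]/[in]) = E·z/(60.2) = 132.8 × 2 / 60.2 = 4.4120
[out]/[in] = 10^(4.4120) = 2.582e+04

26000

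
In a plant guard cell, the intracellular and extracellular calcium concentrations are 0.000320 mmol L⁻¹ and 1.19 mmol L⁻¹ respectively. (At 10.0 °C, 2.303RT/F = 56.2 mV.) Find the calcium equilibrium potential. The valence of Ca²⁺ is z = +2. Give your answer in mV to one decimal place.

100.3 mV

E = (56.2/z) · log₁₀([Ca²⁺]_out/[Ca²⁺]_in) with z = +2.
= (56.2/2) · log₁₀(1.19/0.000320) = 28.10 · log₁₀(3719)
= 28.10 · (3.5704) = 100.33 mV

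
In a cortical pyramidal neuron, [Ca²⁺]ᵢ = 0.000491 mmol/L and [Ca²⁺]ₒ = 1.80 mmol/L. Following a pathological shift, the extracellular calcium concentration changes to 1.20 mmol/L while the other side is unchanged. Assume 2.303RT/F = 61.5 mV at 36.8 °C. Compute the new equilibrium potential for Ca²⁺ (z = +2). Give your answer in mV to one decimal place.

104.2 mV

After the shift: [Ca²⁺]_out = 1.20, [Ca²⁺]_in = 0.000491 mmol/L.
E_new = (61.5/2)·log₁₀(1.20/0.000491) = 30.75 · (3.3881) = 104.18 mV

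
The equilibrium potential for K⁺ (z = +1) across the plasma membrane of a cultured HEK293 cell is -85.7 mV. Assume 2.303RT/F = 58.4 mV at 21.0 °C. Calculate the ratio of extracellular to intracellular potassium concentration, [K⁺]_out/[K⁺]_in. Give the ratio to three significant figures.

0.0341

log₁₀([out]/[in]) = E·z/(58.4) = -85.7 × 1 / 58.4 = -1.4675
[out]/[in] = 10^(-1.4675) = 0.03408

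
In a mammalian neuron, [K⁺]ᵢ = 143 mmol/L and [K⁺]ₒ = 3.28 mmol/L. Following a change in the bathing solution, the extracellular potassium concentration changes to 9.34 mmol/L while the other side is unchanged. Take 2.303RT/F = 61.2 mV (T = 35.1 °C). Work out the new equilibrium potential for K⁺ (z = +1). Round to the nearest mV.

After the shift: [K⁺]_out = 9.34, [K⁺]_in = 143 mmol/L.
E_new = (61.2/1)·log₁₀(9.34/143) = 61.20 · (-1.1850) = -72.52 mV

-73 mV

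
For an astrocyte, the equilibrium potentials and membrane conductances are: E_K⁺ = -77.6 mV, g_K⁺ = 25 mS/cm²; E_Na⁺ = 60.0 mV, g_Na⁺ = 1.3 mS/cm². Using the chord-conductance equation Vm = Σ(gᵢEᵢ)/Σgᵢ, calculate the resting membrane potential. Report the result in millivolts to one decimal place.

Σ gᵢEᵢ = 25·(-77.6) + 1.3·(60.0) = -1862.00
Σ gᵢ = 25 + 1.3 = 26.3
Vm = -1862.00 / 26.3 = -70.80 mV

-70.8 mV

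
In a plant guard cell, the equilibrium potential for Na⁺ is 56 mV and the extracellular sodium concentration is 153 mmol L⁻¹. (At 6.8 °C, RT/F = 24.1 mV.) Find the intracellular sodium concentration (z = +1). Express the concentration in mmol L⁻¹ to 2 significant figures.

Nernst: E = (24.1/1) · ln([out]/[in]), so ln([out]/[in]) = 56.0 × 1 / 24.1 = 2.3237.
[out]/[in] = e^(2.3237) = 10.21.
[in] = 153 / 10.21 = 14.98 mmol L⁻¹.

15 mmol L⁻¹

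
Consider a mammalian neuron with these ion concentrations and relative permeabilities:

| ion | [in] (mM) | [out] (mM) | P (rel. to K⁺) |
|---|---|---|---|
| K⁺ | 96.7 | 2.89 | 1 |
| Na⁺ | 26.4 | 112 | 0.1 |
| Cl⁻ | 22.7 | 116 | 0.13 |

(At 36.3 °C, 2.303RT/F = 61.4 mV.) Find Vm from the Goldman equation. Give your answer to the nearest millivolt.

-51 mV

Vm = 61.4 · log₁₀[(Σ P·[cation]ₒ + Σ P·[anion]ᵢ) / (Σ P·[cation]ᵢ + Σ P·[anion]ₒ)]
Numerator = 1×2.89 + 0.1×112 + 0.13×22.7 = 17.04
Denominator = 1×96.7 + 0.1×26.4 + 0.13×116 = 114.4
Vm = 61.4 · log₁₀(0.14893) = 61.4 × (-0.8270) = -50.78 mV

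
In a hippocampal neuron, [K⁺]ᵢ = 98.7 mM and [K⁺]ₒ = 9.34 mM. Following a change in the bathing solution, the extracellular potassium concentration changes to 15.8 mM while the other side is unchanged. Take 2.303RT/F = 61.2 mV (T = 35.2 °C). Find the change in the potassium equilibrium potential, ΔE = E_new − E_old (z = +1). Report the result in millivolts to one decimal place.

14.0 mV

E_old = (61.2/1)·log₁₀(9.34/98.7) = -62.67 mV
E_new = (61.2/1)·log₁₀(15.8/98.7) = -48.69 mV
ΔE = -48.69 − (-62.67) = 13.97 mV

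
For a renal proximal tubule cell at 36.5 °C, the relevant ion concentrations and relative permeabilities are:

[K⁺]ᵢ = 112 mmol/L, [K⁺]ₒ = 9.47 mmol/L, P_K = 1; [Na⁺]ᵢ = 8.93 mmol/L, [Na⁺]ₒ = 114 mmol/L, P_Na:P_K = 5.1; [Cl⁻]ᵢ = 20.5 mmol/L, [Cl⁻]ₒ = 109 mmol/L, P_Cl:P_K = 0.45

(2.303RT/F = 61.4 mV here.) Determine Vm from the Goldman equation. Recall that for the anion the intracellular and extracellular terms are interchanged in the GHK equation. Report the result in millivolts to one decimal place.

Vm = 61.4 · log₁₀[(Σ P·[cation]ₒ + Σ P·[anion]ᵢ) / (Σ P·[cation]ᵢ + Σ P·[anion]ₒ)]
Numerator = 1×9.47 + 5.1×114 + 0.45×20.5 = 600.1
Denominator = 1×112 + 5.1×8.93 + 0.45×109 = 206.6
Vm = 61.4 · log₁₀(2.9047) = 61.4 × (0.4631) = 28.43 mV

28.4 mV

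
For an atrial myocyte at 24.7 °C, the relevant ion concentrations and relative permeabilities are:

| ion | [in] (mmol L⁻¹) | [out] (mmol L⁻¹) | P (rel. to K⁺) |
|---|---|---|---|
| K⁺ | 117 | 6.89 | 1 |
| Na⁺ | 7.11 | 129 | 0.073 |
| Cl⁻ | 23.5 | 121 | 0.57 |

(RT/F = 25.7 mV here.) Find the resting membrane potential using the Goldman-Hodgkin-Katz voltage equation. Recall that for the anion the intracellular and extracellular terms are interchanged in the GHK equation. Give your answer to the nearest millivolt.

-47 mV

Vm = 25.7 · ln[(Σ P·[cation]ₒ + Σ P·[anion]ᵢ) / (Σ P·[cation]ᵢ + Σ P·[anion]ₒ)]
Numerator = 1×6.89 + 0.073×129 + 0.57×23.5 = 29.7
Denominator = 1×117 + 0.073×7.11 + 0.57×121 = 186.5
Vm = 25.7 · ln(0.15927) = 25.7 × (-1.8372) = -47.21 mV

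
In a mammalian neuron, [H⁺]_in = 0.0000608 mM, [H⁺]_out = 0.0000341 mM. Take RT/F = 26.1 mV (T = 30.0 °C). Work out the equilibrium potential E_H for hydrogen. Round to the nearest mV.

E = (26.1/z) · ln([H⁺]_out/[H⁺]_in) with z = +1.
= (26.1/1) · ln(0.0000341/0.0000608) = 26.10 · ln(0.5609)
= 26.10 · (-0.5783) = -15.09 mV

-15 mV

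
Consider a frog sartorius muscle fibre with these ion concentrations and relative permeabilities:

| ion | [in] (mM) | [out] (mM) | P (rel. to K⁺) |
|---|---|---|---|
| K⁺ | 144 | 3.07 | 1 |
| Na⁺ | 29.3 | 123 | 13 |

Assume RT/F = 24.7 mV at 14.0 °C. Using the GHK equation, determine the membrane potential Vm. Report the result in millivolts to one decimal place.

27.6 mV

Vm = 24.7 · ln[(Σ P·[cation]ₒ + Σ P·[anion]ᵢ) / (Σ P·[cation]ᵢ + Σ P·[anion]ₒ)]
Numerator = 1×3.07 + 13×123 = 1602
Denominator = 1×144 + 13×29.3 = 524.9
Vm = 24.7 · ln(3.0521) = 24.7 × (1.1158) = 27.56 mV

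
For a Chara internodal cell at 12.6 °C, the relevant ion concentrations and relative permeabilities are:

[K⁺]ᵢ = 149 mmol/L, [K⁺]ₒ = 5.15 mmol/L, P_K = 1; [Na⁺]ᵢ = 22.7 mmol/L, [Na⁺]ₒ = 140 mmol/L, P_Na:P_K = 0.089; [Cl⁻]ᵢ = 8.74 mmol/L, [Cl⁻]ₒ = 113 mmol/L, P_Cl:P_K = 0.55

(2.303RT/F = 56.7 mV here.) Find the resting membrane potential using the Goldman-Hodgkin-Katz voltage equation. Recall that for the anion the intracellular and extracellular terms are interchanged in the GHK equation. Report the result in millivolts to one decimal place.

-55.5 mV

Vm = 56.7 · log₁₀[(Σ P·[cation]ₒ + Σ P·[anion]ᵢ) / (Σ P·[cation]ᵢ + Σ P·[anion]ₒ)]
Numerator = 1×5.15 + 0.089×140 + 0.55×8.74 = 22.42
Denominator = 1×149 + 0.089×22.7 + 0.55×113 = 213.2
Vm = 56.7 · log₁₀(0.10516) = 56.7 × (-0.9781) = -55.46 mV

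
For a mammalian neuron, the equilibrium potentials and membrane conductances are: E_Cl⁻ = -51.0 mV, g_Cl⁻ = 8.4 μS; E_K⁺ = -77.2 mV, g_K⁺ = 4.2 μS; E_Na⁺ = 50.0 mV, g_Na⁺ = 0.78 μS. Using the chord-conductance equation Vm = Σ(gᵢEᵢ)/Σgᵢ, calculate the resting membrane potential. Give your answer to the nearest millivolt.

-53 mV

Σ gᵢEᵢ = 8.4·(-51.0) + 4.2·(-77.2) + 0.78·(50.0) = -713.64
Σ gᵢ = 8.4 + 4.2 + 0.78 = 13.38
Vm = -713.64 / 13.38 = -53.34 mV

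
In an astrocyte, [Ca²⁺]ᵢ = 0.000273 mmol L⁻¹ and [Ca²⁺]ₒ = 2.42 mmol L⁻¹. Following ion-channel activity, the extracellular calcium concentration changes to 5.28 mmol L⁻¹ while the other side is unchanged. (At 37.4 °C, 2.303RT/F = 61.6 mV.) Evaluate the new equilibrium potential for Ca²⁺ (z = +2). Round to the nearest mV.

132 mV

After the shift: [Ca²⁺]_out = 5.28, [Ca²⁺]_in = 0.000273 mmol L⁻¹.
E_new = (61.6/2)·log₁₀(5.28/0.000273) = 30.80 · (4.2865) = 132.02 mV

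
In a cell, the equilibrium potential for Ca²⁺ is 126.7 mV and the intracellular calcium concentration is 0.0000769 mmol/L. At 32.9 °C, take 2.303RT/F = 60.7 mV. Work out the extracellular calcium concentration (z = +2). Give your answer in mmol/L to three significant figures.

1.15 mmol/L

Nernst: E = (60.7/2) · log₁₀([out]/[in]), so log₁₀([out]/[in]) = 126.7 × 2 / 60.7 = 4.1746.
[out]/[in] = 10^(4.1746) = 1.495e+04.
[out] = 1.495e+04 × 0.0000769 = 1.15 mmol/L.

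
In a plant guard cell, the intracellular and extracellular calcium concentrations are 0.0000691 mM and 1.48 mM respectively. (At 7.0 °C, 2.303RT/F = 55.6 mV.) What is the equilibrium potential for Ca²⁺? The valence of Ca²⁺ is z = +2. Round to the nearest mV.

120 mV

E = (55.6/z) · log₁₀([Ca²⁺]_out/[Ca²⁺]_in) with z = +2.
= (55.6/2) · log₁₀(1.48/0.0000691) = 27.80 · log₁₀(2.142e+04)
= 27.80 · (4.3308) = 120.40 mV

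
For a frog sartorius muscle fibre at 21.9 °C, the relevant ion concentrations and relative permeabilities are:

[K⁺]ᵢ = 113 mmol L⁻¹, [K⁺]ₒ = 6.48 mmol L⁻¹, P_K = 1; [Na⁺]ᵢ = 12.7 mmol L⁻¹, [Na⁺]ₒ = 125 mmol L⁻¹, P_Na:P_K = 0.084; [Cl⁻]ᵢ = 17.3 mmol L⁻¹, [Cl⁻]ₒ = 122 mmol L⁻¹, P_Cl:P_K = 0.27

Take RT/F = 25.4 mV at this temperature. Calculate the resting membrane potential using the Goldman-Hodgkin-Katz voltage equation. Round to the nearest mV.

Vm = 25.4 · ln[(Σ P·[cation]ₒ + Σ P·[anion]ᵢ) / (Σ P·[cation]ᵢ + Σ P·[anion]ₒ)]
Numerator = 1×6.48 + 0.084×125 + 0.27×17.3 = 21.65
Denominator = 1×113 + 0.084×12.7 + 0.27×122 = 147
Vm = 25.4 · ln(0.14728) = 25.4 × (-1.9154) = -48.65 mV

-49 mV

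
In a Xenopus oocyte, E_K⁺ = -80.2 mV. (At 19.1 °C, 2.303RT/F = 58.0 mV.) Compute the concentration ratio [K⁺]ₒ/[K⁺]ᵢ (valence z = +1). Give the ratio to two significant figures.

0.041

log₁₀([out]/[in]) = E·z/(58.0) = -80.2 × 1 / 58.0 = -1.3828
[out]/[in] = 10^(-1.3828) = 0.04142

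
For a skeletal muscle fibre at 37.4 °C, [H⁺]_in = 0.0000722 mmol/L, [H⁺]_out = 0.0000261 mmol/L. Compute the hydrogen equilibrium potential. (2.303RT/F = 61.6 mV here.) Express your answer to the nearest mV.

-27 mV

E = (61.6/z) · log₁₀([H⁺]_out/[H⁺]_in) with z = +1.
= (61.6/1) · log₁₀(0.0000261/0.0000722) = 61.60 · log₁₀(0.3615)
= 61.60 · (-0.4419) = -27.22 mV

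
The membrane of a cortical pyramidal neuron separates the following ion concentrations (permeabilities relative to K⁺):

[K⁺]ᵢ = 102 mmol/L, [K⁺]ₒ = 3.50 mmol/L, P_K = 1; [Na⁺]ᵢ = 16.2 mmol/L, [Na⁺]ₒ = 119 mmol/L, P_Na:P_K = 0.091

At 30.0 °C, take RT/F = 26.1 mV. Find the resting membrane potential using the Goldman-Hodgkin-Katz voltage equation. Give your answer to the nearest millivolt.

-52 mV

Vm = 26.1 · ln[(Σ P·[cation]ₒ + Σ P·[anion]ᵢ) / (Σ P·[cation]ᵢ + Σ P·[anion]ₒ)]
Numerator = 1×3.50 + 0.091×119 = 14.33
Denominator = 1×102 + 0.091×16.2 = 103.5
Vm = 26.1 · ln(0.13848) = 26.1 × (-1.9770) = -51.60 mV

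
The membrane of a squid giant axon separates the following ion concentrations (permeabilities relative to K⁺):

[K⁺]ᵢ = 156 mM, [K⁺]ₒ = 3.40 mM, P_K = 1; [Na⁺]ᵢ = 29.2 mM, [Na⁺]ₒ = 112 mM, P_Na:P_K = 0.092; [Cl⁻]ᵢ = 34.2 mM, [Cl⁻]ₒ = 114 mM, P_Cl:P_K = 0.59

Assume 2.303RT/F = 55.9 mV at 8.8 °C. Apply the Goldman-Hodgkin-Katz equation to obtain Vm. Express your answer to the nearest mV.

-46 mV

Vm = 55.9 · log₁₀[(Σ P·[cation]ₒ + Σ P·[anion]ᵢ) / (Σ P·[cation]ᵢ + Σ P·[anion]ₒ)]
Numerator = 1×3.40 + 0.092×112 + 0.59×34.2 = 33.88
Denominator = 1×156 + 0.092×29.2 + 0.59×114 = 225.9
Vm = 55.9 · log₁₀(0.14996) = 55.9 × (-0.8240) = -46.06 mV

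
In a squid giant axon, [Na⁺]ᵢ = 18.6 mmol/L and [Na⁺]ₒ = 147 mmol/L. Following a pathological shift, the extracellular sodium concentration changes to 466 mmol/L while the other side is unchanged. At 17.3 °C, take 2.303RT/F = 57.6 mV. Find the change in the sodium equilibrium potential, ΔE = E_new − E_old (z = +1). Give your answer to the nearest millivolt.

E_old = (57.6/1)·log₁₀(147/18.6) = 51.71 mV
E_new = (57.6/1)·log₁₀(466/18.6) = 80.58 mV
ΔE = 80.58 − (51.71) = 28.86 mV

29 mV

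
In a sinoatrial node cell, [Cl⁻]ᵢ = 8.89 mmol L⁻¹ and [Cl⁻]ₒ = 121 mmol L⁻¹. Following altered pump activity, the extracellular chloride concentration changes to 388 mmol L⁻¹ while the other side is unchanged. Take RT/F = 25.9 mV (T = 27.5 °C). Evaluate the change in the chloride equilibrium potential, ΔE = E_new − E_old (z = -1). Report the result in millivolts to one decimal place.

E_old = (25.9/-1)·ln(121/8.89) = -67.62 mV
E_new = (25.9/-1)·ln(388/8.89) = -97.80 mV
ΔE = -97.80 − (-67.62) = -30.18 mV

-30.2 mV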